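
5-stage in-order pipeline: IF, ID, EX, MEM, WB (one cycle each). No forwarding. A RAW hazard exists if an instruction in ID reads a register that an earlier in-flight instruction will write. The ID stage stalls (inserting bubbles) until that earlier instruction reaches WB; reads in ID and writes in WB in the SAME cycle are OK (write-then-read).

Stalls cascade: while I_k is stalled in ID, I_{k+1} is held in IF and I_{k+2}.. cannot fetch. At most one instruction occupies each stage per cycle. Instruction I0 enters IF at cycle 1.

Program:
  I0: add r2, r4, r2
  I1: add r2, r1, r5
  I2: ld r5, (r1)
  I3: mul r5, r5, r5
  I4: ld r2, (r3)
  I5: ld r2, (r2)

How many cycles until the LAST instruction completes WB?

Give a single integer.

Answer: 14

Derivation:
I0 add r2 <- r4,r2: IF@1 ID@2 stall=0 (-) EX@3 MEM@4 WB@5
I1 add r2 <- r1,r5: IF@2 ID@3 stall=0 (-) EX@4 MEM@5 WB@6
I2 ld r5 <- r1: IF@3 ID@4 stall=0 (-) EX@5 MEM@6 WB@7
I3 mul r5 <- r5,r5: IF@4 ID@5 stall=2 (RAW on I2.r5 (WB@7)) EX@8 MEM@9 WB@10
I4 ld r2 <- r3: IF@5 ID@8 stall=0 (-) EX@9 MEM@10 WB@11
I5 ld r2 <- r2: IF@8 ID@9 stall=2 (RAW on I4.r2 (WB@11)) EX@12 MEM@13 WB@14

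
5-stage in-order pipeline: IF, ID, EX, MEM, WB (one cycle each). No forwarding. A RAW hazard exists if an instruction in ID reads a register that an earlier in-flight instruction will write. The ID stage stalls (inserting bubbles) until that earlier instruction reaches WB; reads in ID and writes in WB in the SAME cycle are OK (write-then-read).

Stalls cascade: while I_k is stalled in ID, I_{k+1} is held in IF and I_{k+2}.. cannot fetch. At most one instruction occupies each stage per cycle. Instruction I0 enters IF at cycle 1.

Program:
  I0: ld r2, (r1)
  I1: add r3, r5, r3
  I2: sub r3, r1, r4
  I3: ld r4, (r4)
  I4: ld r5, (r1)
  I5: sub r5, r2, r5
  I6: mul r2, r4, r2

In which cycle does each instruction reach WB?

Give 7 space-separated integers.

Answer: 5 6 7 8 9 12 13

Derivation:
I0 ld r2 <- r1: IF@1 ID@2 stall=0 (-) EX@3 MEM@4 WB@5
I1 add r3 <- r5,r3: IF@2 ID@3 stall=0 (-) EX@4 MEM@5 WB@6
I2 sub r3 <- r1,r4: IF@3 ID@4 stall=0 (-) EX@5 MEM@6 WB@7
I3 ld r4 <- r4: IF@4 ID@5 stall=0 (-) EX@6 MEM@7 WB@8
I4 ld r5 <- r1: IF@5 ID@6 stall=0 (-) EX@7 MEM@8 WB@9
I5 sub r5 <- r2,r5: IF@6 ID@7 stall=2 (RAW on I4.r5 (WB@9)) EX@10 MEM@11 WB@12
I6 mul r2 <- r4,r2: IF@7 ID@10 stall=0 (-) EX@11 MEM@12 WB@13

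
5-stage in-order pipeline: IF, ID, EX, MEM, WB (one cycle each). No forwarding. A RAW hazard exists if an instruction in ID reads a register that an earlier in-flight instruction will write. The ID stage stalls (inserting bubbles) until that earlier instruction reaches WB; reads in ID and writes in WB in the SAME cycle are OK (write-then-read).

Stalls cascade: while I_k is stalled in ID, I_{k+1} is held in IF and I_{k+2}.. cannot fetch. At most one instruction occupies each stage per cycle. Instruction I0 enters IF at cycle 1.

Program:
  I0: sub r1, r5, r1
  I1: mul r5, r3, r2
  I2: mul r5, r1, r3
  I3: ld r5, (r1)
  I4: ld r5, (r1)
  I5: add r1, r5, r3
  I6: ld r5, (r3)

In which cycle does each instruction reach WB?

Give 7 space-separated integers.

Answer: 5 6 8 9 10 13 14

Derivation:
I0 sub r1 <- r5,r1: IF@1 ID@2 stall=0 (-) EX@3 MEM@4 WB@5
I1 mul r5 <- r3,r2: IF@2 ID@3 stall=0 (-) EX@4 MEM@5 WB@6
I2 mul r5 <- r1,r3: IF@3 ID@4 stall=1 (RAW on I0.r1 (WB@5)) EX@6 MEM@7 WB@8
I3 ld r5 <- r1: IF@4 ID@6 stall=0 (-) EX@7 MEM@8 WB@9
I4 ld r5 <- r1: IF@6 ID@7 stall=0 (-) EX@8 MEM@9 WB@10
I5 add r1 <- r5,r3: IF@7 ID@8 stall=2 (RAW on I4.r5 (WB@10)) EX@11 MEM@12 WB@13
I6 ld r5 <- r3: IF@8 ID@11 stall=0 (-) EX@12 MEM@13 WB@14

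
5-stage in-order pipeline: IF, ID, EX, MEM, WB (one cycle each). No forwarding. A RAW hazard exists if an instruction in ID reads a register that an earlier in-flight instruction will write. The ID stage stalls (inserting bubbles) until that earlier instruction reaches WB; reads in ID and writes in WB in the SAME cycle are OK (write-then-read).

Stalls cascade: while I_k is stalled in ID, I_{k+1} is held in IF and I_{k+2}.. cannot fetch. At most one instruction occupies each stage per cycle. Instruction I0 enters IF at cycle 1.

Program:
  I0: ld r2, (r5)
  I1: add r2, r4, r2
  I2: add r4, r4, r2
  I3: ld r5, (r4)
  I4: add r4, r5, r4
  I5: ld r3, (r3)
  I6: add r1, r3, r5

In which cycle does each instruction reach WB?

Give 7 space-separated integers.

I0 ld r2 <- r5: IF@1 ID@2 stall=0 (-) EX@3 MEM@4 WB@5
I1 add r2 <- r4,r2: IF@2 ID@3 stall=2 (RAW on I0.r2 (WB@5)) EX@6 MEM@7 WB@8
I2 add r4 <- r4,r2: IF@3 ID@6 stall=2 (RAW on I1.r2 (WB@8)) EX@9 MEM@10 WB@11
I3 ld r5 <- r4: IF@6 ID@9 stall=2 (RAW on I2.r4 (WB@11)) EX@12 MEM@13 WB@14
I4 add r4 <- r5,r4: IF@9 ID@12 stall=2 (RAW on I3.r5 (WB@14)) EX@15 MEM@16 WB@17
I5 ld r3 <- r3: IF@12 ID@15 stall=0 (-) EX@16 MEM@17 WB@18
I6 add r1 <- r3,r5: IF@15 ID@16 stall=2 (RAW on I5.r3 (WB@18)) EX@19 MEM@20 WB@21

Answer: 5 8 11 14 17 18 21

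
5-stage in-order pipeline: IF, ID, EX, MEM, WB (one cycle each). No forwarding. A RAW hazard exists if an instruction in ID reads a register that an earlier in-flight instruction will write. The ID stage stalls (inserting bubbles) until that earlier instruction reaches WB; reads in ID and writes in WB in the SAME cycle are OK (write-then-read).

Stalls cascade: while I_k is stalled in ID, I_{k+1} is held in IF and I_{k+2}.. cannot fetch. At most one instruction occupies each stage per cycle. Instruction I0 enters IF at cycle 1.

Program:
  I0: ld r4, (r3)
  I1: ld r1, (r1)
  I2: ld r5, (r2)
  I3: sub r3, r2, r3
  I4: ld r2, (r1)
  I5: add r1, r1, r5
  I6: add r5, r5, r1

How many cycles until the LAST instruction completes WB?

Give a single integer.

Answer: 13

Derivation:
I0 ld r4 <- r3: IF@1 ID@2 stall=0 (-) EX@3 MEM@4 WB@5
I1 ld r1 <- r1: IF@2 ID@3 stall=0 (-) EX@4 MEM@5 WB@6
I2 ld r5 <- r2: IF@3 ID@4 stall=0 (-) EX@5 MEM@6 WB@7
I3 sub r3 <- r2,r3: IF@4 ID@5 stall=0 (-) EX@6 MEM@7 WB@8
I4 ld r2 <- r1: IF@5 ID@6 stall=0 (-) EX@7 MEM@8 WB@9
I5 add r1 <- r1,r5: IF@6 ID@7 stall=0 (-) EX@8 MEM@9 WB@10
I6 add r5 <- r5,r1: IF@7 ID@8 stall=2 (RAW on I5.r1 (WB@10)) EX@11 MEM@12 WB@13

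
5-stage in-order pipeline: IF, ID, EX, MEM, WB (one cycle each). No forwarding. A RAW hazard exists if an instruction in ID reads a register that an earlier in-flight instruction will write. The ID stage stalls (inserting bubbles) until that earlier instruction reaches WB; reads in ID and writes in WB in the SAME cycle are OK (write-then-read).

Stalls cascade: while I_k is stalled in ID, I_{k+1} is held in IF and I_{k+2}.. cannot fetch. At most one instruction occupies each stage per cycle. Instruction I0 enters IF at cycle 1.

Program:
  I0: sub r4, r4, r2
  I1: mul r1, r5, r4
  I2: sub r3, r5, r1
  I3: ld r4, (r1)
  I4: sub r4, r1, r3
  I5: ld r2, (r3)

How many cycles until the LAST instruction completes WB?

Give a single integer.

Answer: 15

Derivation:
I0 sub r4 <- r4,r2: IF@1 ID@2 stall=0 (-) EX@3 MEM@4 WB@5
I1 mul r1 <- r5,r4: IF@2 ID@3 stall=2 (RAW on I0.r4 (WB@5)) EX@6 MEM@7 WB@8
I2 sub r3 <- r5,r1: IF@3 ID@6 stall=2 (RAW on I1.r1 (WB@8)) EX@9 MEM@10 WB@11
I3 ld r4 <- r1: IF@6 ID@9 stall=0 (-) EX@10 MEM@11 WB@12
I4 sub r4 <- r1,r3: IF@9 ID@10 stall=1 (RAW on I2.r3 (WB@11)) EX@12 MEM@13 WB@14
I5 ld r2 <- r3: IF@10 ID@12 stall=0 (-) EX@13 MEM@14 WB@15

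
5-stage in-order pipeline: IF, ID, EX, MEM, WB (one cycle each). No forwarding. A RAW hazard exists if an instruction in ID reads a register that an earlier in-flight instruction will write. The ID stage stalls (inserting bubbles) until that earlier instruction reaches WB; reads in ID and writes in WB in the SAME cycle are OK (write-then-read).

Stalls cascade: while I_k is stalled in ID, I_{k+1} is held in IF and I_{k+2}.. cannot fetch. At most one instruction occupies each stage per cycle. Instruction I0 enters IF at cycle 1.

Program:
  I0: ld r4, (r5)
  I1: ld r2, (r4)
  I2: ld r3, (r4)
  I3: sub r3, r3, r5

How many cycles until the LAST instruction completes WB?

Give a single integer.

I0 ld r4 <- r5: IF@1 ID@2 stall=0 (-) EX@3 MEM@4 WB@5
I1 ld r2 <- r4: IF@2 ID@3 stall=2 (RAW on I0.r4 (WB@5)) EX@6 MEM@7 WB@8
I2 ld r3 <- r4: IF@3 ID@6 stall=0 (-) EX@7 MEM@8 WB@9
I3 sub r3 <- r3,r5: IF@6 ID@7 stall=2 (RAW on I2.r3 (WB@9)) EX@10 MEM@11 WB@12

Answer: 12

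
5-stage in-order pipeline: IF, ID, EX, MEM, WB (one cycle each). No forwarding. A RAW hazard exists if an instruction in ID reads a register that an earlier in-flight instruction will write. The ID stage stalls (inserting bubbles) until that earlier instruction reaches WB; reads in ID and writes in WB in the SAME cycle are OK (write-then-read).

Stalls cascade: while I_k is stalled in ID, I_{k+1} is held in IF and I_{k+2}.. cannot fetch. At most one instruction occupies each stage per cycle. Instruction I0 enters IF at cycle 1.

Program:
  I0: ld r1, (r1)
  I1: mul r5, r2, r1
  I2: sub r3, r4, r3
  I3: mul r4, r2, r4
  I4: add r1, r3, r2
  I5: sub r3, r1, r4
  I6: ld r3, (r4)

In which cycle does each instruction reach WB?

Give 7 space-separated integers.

Answer: 5 8 9 10 12 15 16

Derivation:
I0 ld r1 <- r1: IF@1 ID@2 stall=0 (-) EX@3 MEM@4 WB@5
I1 mul r5 <- r2,r1: IF@2 ID@3 stall=2 (RAW on I0.r1 (WB@5)) EX@6 MEM@7 WB@8
I2 sub r3 <- r4,r3: IF@3 ID@6 stall=0 (-) EX@7 MEM@8 WB@9
I3 mul r4 <- r2,r4: IF@6 ID@7 stall=0 (-) EX@8 MEM@9 WB@10
I4 add r1 <- r3,r2: IF@7 ID@8 stall=1 (RAW on I2.r3 (WB@9)) EX@10 MEM@11 WB@12
I5 sub r3 <- r1,r4: IF@8 ID@10 stall=2 (RAW on I4.r1 (WB@12)) EX@13 MEM@14 WB@15
I6 ld r3 <- r4: IF@10 ID@13 stall=0 (-) EX@14 MEM@15 WB@16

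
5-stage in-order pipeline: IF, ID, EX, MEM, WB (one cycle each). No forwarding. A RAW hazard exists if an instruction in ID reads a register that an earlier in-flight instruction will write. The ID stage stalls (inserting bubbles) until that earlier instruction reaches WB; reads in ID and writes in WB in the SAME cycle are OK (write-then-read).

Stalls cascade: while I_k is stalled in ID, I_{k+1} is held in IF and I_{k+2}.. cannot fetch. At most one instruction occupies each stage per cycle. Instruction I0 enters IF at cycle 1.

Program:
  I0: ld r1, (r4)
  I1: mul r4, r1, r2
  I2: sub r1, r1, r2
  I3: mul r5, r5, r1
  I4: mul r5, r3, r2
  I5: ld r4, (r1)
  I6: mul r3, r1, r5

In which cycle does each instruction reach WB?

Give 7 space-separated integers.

I0 ld r1 <- r4: IF@1 ID@2 stall=0 (-) EX@3 MEM@4 WB@5
I1 mul r4 <- r1,r2: IF@2 ID@3 stall=2 (RAW on I0.r1 (WB@5)) EX@6 MEM@7 WB@8
I2 sub r1 <- r1,r2: IF@3 ID@6 stall=0 (-) EX@7 MEM@8 WB@9
I3 mul r5 <- r5,r1: IF@6 ID@7 stall=2 (RAW on I2.r1 (WB@9)) EX@10 MEM@11 WB@12
I4 mul r5 <- r3,r2: IF@7 ID@10 stall=0 (-) EX@11 MEM@12 WB@13
I5 ld r4 <- r1: IF@10 ID@11 stall=0 (-) EX@12 MEM@13 WB@14
I6 mul r3 <- r1,r5: IF@11 ID@12 stall=1 (RAW on I4.r5 (WB@13)) EX@14 MEM@15 WB@16

Answer: 5 8 9 12 13 14 16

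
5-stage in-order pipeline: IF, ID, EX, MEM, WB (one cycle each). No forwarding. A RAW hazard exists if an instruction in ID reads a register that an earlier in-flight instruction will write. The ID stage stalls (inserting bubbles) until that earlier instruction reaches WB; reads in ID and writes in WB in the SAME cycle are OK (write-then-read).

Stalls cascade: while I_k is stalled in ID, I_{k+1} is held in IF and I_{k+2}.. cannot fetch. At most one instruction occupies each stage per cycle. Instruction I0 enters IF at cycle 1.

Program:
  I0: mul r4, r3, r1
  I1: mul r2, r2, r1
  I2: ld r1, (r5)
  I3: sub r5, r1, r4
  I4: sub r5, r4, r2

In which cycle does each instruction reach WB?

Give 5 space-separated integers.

I0 mul r4 <- r3,r1: IF@1 ID@2 stall=0 (-) EX@3 MEM@4 WB@5
I1 mul r2 <- r2,r1: IF@2 ID@3 stall=0 (-) EX@4 MEM@5 WB@6
I2 ld r1 <- r5: IF@3 ID@4 stall=0 (-) EX@5 MEM@6 WB@7
I3 sub r5 <- r1,r4: IF@4 ID@5 stall=2 (RAW on I2.r1 (WB@7)) EX@8 MEM@9 WB@10
I4 sub r5 <- r4,r2: IF@5 ID@8 stall=0 (-) EX@9 MEM@10 WB@11

Answer: 5 6 7 10 11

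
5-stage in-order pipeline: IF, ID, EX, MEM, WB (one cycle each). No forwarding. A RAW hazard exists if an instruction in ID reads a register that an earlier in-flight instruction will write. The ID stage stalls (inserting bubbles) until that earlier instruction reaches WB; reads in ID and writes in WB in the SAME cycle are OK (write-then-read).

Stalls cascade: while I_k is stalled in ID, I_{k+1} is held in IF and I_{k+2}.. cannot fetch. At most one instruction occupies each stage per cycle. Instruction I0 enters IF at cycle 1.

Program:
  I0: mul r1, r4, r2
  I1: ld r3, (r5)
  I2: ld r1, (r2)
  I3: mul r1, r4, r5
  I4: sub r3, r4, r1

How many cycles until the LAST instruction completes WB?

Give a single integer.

Answer: 11

Derivation:
I0 mul r1 <- r4,r2: IF@1 ID@2 stall=0 (-) EX@3 MEM@4 WB@5
I1 ld r3 <- r5: IF@2 ID@3 stall=0 (-) EX@4 MEM@5 WB@6
I2 ld r1 <- r2: IF@3 ID@4 stall=0 (-) EX@5 MEM@6 WB@7
I3 mul r1 <- r4,r5: IF@4 ID@5 stall=0 (-) EX@6 MEM@7 WB@8
I4 sub r3 <- r4,r1: IF@5 ID@6 stall=2 (RAW on I3.r1 (WB@8)) EX@9 MEM@10 WB@11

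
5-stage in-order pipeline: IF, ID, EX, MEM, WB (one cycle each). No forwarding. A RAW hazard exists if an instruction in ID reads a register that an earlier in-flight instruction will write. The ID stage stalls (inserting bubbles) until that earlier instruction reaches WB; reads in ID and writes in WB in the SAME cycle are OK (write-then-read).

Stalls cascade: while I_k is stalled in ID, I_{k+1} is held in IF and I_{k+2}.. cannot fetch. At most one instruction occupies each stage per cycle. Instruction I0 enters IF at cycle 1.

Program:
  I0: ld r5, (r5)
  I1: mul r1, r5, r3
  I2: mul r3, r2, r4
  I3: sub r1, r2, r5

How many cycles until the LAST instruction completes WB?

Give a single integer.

Answer: 10

Derivation:
I0 ld r5 <- r5: IF@1 ID@2 stall=0 (-) EX@3 MEM@4 WB@5
I1 mul r1 <- r5,r3: IF@2 ID@3 stall=2 (RAW on I0.r5 (WB@5)) EX@6 MEM@7 WB@8
I2 mul r3 <- r2,r4: IF@3 ID@6 stall=0 (-) EX@7 MEM@8 WB@9
I3 sub r1 <- r2,r5: IF@6 ID@7 stall=0 (-) EX@8 MEM@9 WB@10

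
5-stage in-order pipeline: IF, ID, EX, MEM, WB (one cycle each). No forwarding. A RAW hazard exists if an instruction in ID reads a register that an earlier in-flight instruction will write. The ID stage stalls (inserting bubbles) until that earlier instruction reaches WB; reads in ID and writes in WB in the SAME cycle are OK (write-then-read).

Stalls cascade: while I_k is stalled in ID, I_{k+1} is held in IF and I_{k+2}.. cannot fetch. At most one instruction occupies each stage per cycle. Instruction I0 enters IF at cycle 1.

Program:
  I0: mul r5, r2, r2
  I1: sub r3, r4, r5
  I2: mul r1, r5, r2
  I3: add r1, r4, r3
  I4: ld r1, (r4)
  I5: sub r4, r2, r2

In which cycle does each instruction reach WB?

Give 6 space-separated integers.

Answer: 5 8 9 11 12 13

Derivation:
I0 mul r5 <- r2,r2: IF@1 ID@2 stall=0 (-) EX@3 MEM@4 WB@5
I1 sub r3 <- r4,r5: IF@2 ID@3 stall=2 (RAW on I0.r5 (WB@5)) EX@6 MEM@7 WB@8
I2 mul r1 <- r5,r2: IF@3 ID@6 stall=0 (-) EX@7 MEM@8 WB@9
I3 add r1 <- r4,r3: IF@6 ID@7 stall=1 (RAW on I1.r3 (WB@8)) EX@9 MEM@10 WB@11
I4 ld r1 <- r4: IF@7 ID@9 stall=0 (-) EX@10 MEM@11 WB@12
I5 sub r4 <- r2,r2: IF@9 ID@10 stall=0 (-) EX@11 MEM@12 WB@13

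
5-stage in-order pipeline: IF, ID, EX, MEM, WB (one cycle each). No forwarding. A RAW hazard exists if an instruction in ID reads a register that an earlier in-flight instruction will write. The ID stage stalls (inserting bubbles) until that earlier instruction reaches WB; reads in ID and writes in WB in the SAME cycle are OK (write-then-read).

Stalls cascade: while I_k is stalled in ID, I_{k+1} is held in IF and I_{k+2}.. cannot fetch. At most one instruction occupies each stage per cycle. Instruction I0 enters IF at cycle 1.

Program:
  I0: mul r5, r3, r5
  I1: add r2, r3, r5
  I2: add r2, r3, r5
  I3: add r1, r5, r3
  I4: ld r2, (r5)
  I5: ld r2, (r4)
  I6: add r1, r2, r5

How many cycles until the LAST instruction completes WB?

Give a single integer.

I0 mul r5 <- r3,r5: IF@1 ID@2 stall=0 (-) EX@3 MEM@4 WB@5
I1 add r2 <- r3,r5: IF@2 ID@3 stall=2 (RAW on I0.r5 (WB@5)) EX@6 MEM@7 WB@8
I2 add r2 <- r3,r5: IF@3 ID@6 stall=0 (-) EX@7 MEM@8 WB@9
I3 add r1 <- r5,r3: IF@6 ID@7 stall=0 (-) EX@8 MEM@9 WB@10
I4 ld r2 <- r5: IF@7 ID@8 stall=0 (-) EX@9 MEM@10 WB@11
I5 ld r2 <- r4: IF@8 ID@9 stall=0 (-) EX@10 MEM@11 WB@12
I6 add r1 <- r2,r5: IF@9 ID@10 stall=2 (RAW on I5.r2 (WB@12)) EX@13 MEM@14 WB@15

Answer: 15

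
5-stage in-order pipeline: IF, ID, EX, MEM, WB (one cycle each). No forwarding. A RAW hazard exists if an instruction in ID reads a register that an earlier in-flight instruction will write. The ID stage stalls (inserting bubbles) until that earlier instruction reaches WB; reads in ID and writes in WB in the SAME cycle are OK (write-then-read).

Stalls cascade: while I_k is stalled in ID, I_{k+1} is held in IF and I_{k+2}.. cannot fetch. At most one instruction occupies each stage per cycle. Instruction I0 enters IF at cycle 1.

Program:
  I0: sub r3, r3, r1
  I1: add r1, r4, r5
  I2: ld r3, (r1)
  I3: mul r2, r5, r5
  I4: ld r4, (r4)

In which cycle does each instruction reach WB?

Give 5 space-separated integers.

I0 sub r3 <- r3,r1: IF@1 ID@2 stall=0 (-) EX@3 MEM@4 WB@5
I1 add r1 <- r4,r5: IF@2 ID@3 stall=0 (-) EX@4 MEM@5 WB@6
I2 ld r3 <- r1: IF@3 ID@4 stall=2 (RAW on I1.r1 (WB@6)) EX@7 MEM@8 WB@9
I3 mul r2 <- r5,r5: IF@4 ID@7 stall=0 (-) EX@8 MEM@9 WB@10
I4 ld r4 <- r4: IF@7 ID@8 stall=0 (-) EX@9 MEM@10 WB@11

Answer: 5 6 9 10 11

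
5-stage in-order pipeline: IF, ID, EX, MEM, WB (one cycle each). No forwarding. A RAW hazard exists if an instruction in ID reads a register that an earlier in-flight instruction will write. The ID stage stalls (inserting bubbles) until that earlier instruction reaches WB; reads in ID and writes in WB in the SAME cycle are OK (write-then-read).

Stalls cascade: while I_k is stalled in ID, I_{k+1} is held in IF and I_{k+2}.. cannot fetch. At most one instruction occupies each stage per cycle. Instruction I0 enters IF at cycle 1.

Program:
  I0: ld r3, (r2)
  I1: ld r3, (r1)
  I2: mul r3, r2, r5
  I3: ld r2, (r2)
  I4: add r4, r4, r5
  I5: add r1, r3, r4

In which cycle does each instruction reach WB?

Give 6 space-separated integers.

I0 ld r3 <- r2: IF@1 ID@2 stall=0 (-) EX@3 MEM@4 WB@5
I1 ld r3 <- r1: IF@2 ID@3 stall=0 (-) EX@4 MEM@5 WB@6
I2 mul r3 <- r2,r5: IF@3 ID@4 stall=0 (-) EX@5 MEM@6 WB@7
I3 ld r2 <- r2: IF@4 ID@5 stall=0 (-) EX@6 MEM@7 WB@8
I4 add r4 <- r4,r5: IF@5 ID@6 stall=0 (-) EX@7 MEM@8 WB@9
I5 add r1 <- r3,r4: IF@6 ID@7 stall=2 (RAW on I4.r4 (WB@9)) EX@10 MEM@11 WB@12

Answer: 5 6 7 8 9 12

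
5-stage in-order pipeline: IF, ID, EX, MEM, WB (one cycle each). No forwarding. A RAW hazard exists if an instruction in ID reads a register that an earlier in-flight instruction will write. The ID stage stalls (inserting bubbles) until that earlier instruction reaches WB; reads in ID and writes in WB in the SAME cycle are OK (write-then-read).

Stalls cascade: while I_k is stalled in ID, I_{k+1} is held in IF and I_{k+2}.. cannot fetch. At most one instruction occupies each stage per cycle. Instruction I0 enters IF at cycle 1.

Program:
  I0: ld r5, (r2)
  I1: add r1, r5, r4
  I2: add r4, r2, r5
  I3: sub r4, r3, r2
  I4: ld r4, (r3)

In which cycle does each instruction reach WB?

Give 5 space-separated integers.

I0 ld r5 <- r2: IF@1 ID@2 stall=0 (-) EX@3 MEM@4 WB@5
I1 add r1 <- r5,r4: IF@2 ID@3 stall=2 (RAW on I0.r5 (WB@5)) EX@6 MEM@7 WB@8
I2 add r4 <- r2,r5: IF@3 ID@6 stall=0 (-) EX@7 MEM@8 WB@9
I3 sub r4 <- r3,r2: IF@6 ID@7 stall=0 (-) EX@8 MEM@9 WB@10
I4 ld r4 <- r3: IF@7 ID@8 stall=0 (-) EX@9 MEM@10 WB@11

Answer: 5 8 9 10 11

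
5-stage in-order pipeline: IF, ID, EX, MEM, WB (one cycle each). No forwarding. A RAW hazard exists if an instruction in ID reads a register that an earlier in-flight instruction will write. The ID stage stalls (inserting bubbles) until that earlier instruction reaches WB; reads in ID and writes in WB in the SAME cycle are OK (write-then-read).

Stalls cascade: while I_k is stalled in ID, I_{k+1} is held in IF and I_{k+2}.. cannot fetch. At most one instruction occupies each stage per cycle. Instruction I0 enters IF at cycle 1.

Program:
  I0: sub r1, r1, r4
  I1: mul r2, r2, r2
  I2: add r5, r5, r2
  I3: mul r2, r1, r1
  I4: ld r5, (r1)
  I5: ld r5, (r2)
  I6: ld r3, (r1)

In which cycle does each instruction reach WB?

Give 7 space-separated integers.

Answer: 5 6 9 10 11 13 14

Derivation:
I0 sub r1 <- r1,r4: IF@1 ID@2 stall=0 (-) EX@3 MEM@4 WB@5
I1 mul r2 <- r2,r2: IF@2 ID@3 stall=0 (-) EX@4 MEM@5 WB@6
I2 add r5 <- r5,r2: IF@3 ID@4 stall=2 (RAW on I1.r2 (WB@6)) EX@7 MEM@8 WB@9
I3 mul r2 <- r1,r1: IF@4 ID@7 stall=0 (-) EX@8 MEM@9 WB@10
I4 ld r5 <- r1: IF@7 ID@8 stall=0 (-) EX@9 MEM@10 WB@11
I5 ld r5 <- r2: IF@8 ID@9 stall=1 (RAW on I3.r2 (WB@10)) EX@11 MEM@12 WB@13
I6 ld r3 <- r1: IF@9 ID@11 stall=0 (-) EX@12 MEM@13 WB@14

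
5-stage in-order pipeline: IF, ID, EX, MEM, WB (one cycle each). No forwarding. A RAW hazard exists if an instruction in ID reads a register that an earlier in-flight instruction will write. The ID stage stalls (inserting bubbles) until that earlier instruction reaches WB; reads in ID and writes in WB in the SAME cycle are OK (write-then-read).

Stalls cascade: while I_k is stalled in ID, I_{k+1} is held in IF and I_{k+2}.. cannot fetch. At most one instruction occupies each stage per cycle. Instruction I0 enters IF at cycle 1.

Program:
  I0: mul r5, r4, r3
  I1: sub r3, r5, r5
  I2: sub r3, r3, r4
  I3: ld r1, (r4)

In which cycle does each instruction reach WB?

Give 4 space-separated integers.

I0 mul r5 <- r4,r3: IF@1 ID@2 stall=0 (-) EX@3 MEM@4 WB@5
I1 sub r3 <- r5,r5: IF@2 ID@3 stall=2 (RAW on I0.r5 (WB@5)) EX@6 MEM@7 WB@8
I2 sub r3 <- r3,r4: IF@3 ID@6 stall=2 (RAW on I1.r3 (WB@8)) EX@9 MEM@10 WB@11
I3 ld r1 <- r4: IF@6 ID@9 stall=0 (-) EX@10 MEM@11 WB@12

Answer: 5 8 11 12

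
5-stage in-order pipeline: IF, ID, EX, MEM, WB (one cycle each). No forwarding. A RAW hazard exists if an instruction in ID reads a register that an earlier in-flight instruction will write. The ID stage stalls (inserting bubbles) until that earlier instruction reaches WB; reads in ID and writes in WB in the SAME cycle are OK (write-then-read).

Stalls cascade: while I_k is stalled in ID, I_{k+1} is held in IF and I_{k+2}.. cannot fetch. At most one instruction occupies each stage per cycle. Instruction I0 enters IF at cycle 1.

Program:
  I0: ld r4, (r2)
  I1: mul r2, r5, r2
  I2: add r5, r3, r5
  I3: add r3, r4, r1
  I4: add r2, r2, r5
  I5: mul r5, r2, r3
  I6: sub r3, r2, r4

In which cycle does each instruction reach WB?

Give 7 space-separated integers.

Answer: 5 6 7 8 10 13 14

Derivation:
I0 ld r4 <- r2: IF@1 ID@2 stall=0 (-) EX@3 MEM@4 WB@5
I1 mul r2 <- r5,r2: IF@2 ID@3 stall=0 (-) EX@4 MEM@5 WB@6
I2 add r5 <- r3,r5: IF@3 ID@4 stall=0 (-) EX@5 MEM@6 WB@7
I3 add r3 <- r4,r1: IF@4 ID@5 stall=0 (-) EX@6 MEM@7 WB@8
I4 add r2 <- r2,r5: IF@5 ID@6 stall=1 (RAW on I2.r5 (WB@7)) EX@8 MEM@9 WB@10
I5 mul r5 <- r2,r3: IF@6 ID@8 stall=2 (RAW on I4.r2 (WB@10)) EX@11 MEM@12 WB@13
I6 sub r3 <- r2,r4: IF@8 ID@11 stall=0 (-) EX@12 MEM@13 WB@14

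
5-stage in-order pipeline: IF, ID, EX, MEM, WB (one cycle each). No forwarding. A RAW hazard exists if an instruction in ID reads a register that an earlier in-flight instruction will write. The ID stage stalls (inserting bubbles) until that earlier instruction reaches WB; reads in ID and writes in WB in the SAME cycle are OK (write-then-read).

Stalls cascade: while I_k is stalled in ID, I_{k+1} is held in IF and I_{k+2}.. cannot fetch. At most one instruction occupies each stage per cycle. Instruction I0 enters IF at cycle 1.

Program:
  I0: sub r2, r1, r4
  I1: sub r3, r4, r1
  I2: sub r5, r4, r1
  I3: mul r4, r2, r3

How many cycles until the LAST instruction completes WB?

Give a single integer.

I0 sub r2 <- r1,r4: IF@1 ID@2 stall=0 (-) EX@3 MEM@4 WB@5
I1 sub r3 <- r4,r1: IF@2 ID@3 stall=0 (-) EX@4 MEM@5 WB@6
I2 sub r5 <- r4,r1: IF@3 ID@4 stall=0 (-) EX@5 MEM@6 WB@7
I3 mul r4 <- r2,r3: IF@4 ID@5 stall=1 (RAW on I1.r3 (WB@6)) EX@7 MEM@8 WB@9

Answer: 9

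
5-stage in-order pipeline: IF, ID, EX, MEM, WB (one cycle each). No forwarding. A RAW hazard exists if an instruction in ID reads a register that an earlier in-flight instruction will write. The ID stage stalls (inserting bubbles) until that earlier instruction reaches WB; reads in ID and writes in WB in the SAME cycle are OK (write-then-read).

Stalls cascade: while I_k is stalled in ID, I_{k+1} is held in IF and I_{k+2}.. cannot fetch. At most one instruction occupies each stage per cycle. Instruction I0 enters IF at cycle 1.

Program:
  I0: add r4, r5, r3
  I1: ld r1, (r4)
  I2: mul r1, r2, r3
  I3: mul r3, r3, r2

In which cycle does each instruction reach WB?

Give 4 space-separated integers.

I0 add r4 <- r5,r3: IF@1 ID@2 stall=0 (-) EX@3 MEM@4 WB@5
I1 ld r1 <- r4: IF@2 ID@3 stall=2 (RAW on I0.r4 (WB@5)) EX@6 MEM@7 WB@8
I2 mul r1 <- r2,r3: IF@3 ID@6 stall=0 (-) EX@7 MEM@8 WB@9
I3 mul r3 <- r3,r2: IF@6 ID@7 stall=0 (-) EX@8 MEM@9 WB@10

Answer: 5 8 9 10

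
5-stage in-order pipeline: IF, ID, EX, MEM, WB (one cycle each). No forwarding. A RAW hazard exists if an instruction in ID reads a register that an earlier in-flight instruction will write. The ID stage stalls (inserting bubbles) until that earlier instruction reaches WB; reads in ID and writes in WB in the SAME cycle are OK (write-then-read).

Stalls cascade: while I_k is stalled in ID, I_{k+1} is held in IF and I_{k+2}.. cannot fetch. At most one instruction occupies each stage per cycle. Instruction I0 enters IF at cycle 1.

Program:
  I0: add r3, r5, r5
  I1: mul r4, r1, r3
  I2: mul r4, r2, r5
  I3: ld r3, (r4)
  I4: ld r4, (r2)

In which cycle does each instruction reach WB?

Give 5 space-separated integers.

I0 add r3 <- r5,r5: IF@1 ID@2 stall=0 (-) EX@3 MEM@4 WB@5
I1 mul r4 <- r1,r3: IF@2 ID@3 stall=2 (RAW on I0.r3 (WB@5)) EX@6 MEM@7 WB@8
I2 mul r4 <- r2,r5: IF@3 ID@6 stall=0 (-) EX@7 MEM@8 WB@9
I3 ld r3 <- r4: IF@6 ID@7 stall=2 (RAW on I2.r4 (WB@9)) EX@10 MEM@11 WB@12
I4 ld r4 <- r2: IF@7 ID@10 stall=0 (-) EX@11 MEM@12 WB@13

Answer: 5 8 9 12 13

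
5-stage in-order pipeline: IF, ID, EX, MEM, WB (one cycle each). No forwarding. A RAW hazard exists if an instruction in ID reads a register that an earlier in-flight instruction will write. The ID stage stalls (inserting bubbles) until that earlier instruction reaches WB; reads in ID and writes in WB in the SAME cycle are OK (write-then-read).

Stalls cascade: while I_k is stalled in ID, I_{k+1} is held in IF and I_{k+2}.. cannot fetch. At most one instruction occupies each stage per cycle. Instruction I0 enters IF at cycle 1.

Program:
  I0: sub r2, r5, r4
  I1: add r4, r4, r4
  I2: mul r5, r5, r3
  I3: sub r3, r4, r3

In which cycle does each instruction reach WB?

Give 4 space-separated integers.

I0 sub r2 <- r5,r4: IF@1 ID@2 stall=0 (-) EX@3 MEM@4 WB@5
I1 add r4 <- r4,r4: IF@2 ID@3 stall=0 (-) EX@4 MEM@5 WB@6
I2 mul r5 <- r5,r3: IF@3 ID@4 stall=0 (-) EX@5 MEM@6 WB@7
I3 sub r3 <- r4,r3: IF@4 ID@5 stall=1 (RAW on I1.r4 (WB@6)) EX@7 MEM@8 WB@9

Answer: 5 6 7 9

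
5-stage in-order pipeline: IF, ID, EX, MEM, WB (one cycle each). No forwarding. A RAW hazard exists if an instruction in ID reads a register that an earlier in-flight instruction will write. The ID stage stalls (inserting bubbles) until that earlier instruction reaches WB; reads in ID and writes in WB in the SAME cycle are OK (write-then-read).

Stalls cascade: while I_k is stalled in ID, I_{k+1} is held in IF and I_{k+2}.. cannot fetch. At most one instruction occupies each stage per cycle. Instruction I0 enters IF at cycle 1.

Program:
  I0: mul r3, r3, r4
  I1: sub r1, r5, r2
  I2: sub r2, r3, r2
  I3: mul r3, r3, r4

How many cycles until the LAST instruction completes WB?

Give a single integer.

Answer: 9

Derivation:
I0 mul r3 <- r3,r4: IF@1 ID@2 stall=0 (-) EX@3 MEM@4 WB@5
I1 sub r1 <- r5,r2: IF@2 ID@3 stall=0 (-) EX@4 MEM@5 WB@6
I2 sub r2 <- r3,r2: IF@3 ID@4 stall=1 (RAW on I0.r3 (WB@5)) EX@6 MEM@7 WB@8
I3 mul r3 <- r3,r4: IF@4 ID@6 stall=0 (-) EX@7 MEM@8 WB@9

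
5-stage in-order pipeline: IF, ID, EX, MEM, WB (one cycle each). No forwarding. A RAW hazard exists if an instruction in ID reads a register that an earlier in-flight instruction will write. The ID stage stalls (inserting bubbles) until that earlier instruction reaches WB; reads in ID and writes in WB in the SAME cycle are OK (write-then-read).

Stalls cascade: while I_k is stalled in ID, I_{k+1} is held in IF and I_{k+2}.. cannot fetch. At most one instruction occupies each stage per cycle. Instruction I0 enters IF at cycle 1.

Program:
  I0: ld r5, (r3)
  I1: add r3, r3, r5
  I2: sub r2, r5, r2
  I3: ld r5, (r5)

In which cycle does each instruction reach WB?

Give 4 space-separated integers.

I0 ld r5 <- r3: IF@1 ID@2 stall=0 (-) EX@3 MEM@4 WB@5
I1 add r3 <- r3,r5: IF@2 ID@3 stall=2 (RAW on I0.r5 (WB@5)) EX@6 MEM@7 WB@8
I2 sub r2 <- r5,r2: IF@3 ID@6 stall=0 (-) EX@7 MEM@8 WB@9
I3 ld r5 <- r5: IF@6 ID@7 stall=0 (-) EX@8 MEM@9 WB@10

Answer: 5 8 9 10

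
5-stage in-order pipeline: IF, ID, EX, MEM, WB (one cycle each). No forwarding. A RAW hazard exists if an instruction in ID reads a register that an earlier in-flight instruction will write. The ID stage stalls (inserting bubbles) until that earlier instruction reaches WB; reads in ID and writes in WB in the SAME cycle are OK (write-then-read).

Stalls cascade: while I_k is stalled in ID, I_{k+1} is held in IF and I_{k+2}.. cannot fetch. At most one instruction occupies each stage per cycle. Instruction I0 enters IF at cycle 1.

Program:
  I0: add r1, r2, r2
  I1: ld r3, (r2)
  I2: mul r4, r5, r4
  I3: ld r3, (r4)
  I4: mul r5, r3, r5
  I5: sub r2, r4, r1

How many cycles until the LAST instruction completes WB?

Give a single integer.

Answer: 14

Derivation:
I0 add r1 <- r2,r2: IF@1 ID@2 stall=0 (-) EX@3 MEM@4 WB@5
I1 ld r3 <- r2: IF@2 ID@3 stall=0 (-) EX@4 MEM@5 WB@6
I2 mul r4 <- r5,r4: IF@3 ID@4 stall=0 (-) EX@5 MEM@6 WB@7
I3 ld r3 <- r4: IF@4 ID@5 stall=2 (RAW on I2.r4 (WB@7)) EX@8 MEM@9 WB@10
I4 mul r5 <- r3,r5: IF@5 ID@8 stall=2 (RAW on I3.r3 (WB@10)) EX@11 MEM@12 WB@13
I5 sub r2 <- r4,r1: IF@8 ID@11 stall=0 (-) EX@12 MEM@13 WB@14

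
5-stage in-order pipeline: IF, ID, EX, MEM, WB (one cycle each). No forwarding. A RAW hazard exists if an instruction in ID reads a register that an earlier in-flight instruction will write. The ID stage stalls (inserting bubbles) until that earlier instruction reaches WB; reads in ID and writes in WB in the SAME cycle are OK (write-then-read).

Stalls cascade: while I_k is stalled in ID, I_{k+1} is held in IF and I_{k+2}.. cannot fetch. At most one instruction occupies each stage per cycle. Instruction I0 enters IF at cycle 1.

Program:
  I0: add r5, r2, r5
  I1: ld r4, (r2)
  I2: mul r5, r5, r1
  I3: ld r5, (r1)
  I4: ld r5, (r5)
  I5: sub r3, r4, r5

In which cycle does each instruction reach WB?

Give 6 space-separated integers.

Answer: 5 6 8 9 12 15

Derivation:
I0 add r5 <- r2,r5: IF@1 ID@2 stall=0 (-) EX@3 MEM@4 WB@5
I1 ld r4 <- r2: IF@2 ID@3 stall=0 (-) EX@4 MEM@5 WB@6
I2 mul r5 <- r5,r1: IF@3 ID@4 stall=1 (RAW on I0.r5 (WB@5)) EX@6 MEM@7 WB@8
I3 ld r5 <- r1: IF@4 ID@6 stall=0 (-) EX@7 MEM@8 WB@9
I4 ld r5 <- r5: IF@6 ID@7 stall=2 (RAW on I3.r5 (WB@9)) EX@10 MEM@11 WB@12
I5 sub r3 <- r4,r5: IF@7 ID@10 stall=2 (RAW on I4.r5 (WB@12)) EX@13 MEM@14 WB@15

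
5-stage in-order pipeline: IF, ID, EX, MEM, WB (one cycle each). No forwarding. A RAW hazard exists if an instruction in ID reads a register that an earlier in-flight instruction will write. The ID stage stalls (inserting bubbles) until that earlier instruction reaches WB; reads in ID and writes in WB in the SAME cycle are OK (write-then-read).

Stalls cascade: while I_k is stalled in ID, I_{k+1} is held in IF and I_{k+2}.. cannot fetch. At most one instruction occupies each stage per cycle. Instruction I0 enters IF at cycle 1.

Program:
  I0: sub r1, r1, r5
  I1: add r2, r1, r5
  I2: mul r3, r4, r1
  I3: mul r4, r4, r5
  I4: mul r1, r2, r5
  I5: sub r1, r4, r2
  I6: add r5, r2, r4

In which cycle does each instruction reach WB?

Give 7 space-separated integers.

I0 sub r1 <- r1,r5: IF@1 ID@2 stall=0 (-) EX@3 MEM@4 WB@5
I1 add r2 <- r1,r5: IF@2 ID@3 stall=2 (RAW on I0.r1 (WB@5)) EX@6 MEM@7 WB@8
I2 mul r3 <- r4,r1: IF@3 ID@6 stall=0 (-) EX@7 MEM@8 WB@9
I3 mul r4 <- r4,r5: IF@6 ID@7 stall=0 (-) EX@8 MEM@9 WB@10
I4 mul r1 <- r2,r5: IF@7 ID@8 stall=0 (-) EX@9 MEM@10 WB@11
I5 sub r1 <- r4,r2: IF@8 ID@9 stall=1 (RAW on I3.r4 (WB@10)) EX@11 MEM@12 WB@13
I6 add r5 <- r2,r4: IF@9 ID@11 stall=0 (-) EX@12 MEM@13 WB@14

Answer: 5 8 9 10 11 13 14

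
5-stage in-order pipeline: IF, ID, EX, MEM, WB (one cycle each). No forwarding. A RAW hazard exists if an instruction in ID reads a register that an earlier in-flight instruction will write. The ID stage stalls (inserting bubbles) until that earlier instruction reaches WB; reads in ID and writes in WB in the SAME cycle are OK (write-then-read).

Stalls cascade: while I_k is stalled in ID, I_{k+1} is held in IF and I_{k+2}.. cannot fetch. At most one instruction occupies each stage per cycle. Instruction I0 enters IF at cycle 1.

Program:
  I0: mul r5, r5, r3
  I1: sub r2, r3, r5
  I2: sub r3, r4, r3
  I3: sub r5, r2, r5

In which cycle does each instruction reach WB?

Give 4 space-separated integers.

I0 mul r5 <- r5,r3: IF@1 ID@2 stall=0 (-) EX@3 MEM@4 WB@5
I1 sub r2 <- r3,r5: IF@2 ID@3 stall=2 (RAW on I0.r5 (WB@5)) EX@6 MEM@7 WB@8
I2 sub r3 <- r4,r3: IF@3 ID@6 stall=0 (-) EX@7 MEM@8 WB@9
I3 sub r5 <- r2,r5: IF@6 ID@7 stall=1 (RAW on I1.r2 (WB@8)) EX@9 MEM@10 WB@11

Answer: 5 8 9 11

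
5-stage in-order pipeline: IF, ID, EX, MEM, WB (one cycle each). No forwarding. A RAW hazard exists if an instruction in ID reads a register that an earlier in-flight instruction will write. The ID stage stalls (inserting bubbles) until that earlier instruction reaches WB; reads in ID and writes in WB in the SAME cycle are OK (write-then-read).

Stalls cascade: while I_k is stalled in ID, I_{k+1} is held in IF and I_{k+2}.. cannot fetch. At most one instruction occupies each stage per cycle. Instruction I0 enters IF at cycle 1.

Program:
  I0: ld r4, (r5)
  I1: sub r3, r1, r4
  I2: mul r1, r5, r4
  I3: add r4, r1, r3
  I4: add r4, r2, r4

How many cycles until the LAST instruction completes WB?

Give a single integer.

I0 ld r4 <- r5: IF@1 ID@2 stall=0 (-) EX@3 MEM@4 WB@5
I1 sub r3 <- r1,r4: IF@2 ID@3 stall=2 (RAW on I0.r4 (WB@5)) EX@6 MEM@7 WB@8
I2 mul r1 <- r5,r4: IF@3 ID@6 stall=0 (-) EX@7 MEM@8 WB@9
I3 add r4 <- r1,r3: IF@6 ID@7 stall=2 (RAW on I2.r1 (WB@9)) EX@10 MEM@11 WB@12
I4 add r4 <- r2,r4: IF@7 ID@10 stall=2 (RAW on I3.r4 (WB@12)) EX@13 MEM@14 WB@15

Answer: 15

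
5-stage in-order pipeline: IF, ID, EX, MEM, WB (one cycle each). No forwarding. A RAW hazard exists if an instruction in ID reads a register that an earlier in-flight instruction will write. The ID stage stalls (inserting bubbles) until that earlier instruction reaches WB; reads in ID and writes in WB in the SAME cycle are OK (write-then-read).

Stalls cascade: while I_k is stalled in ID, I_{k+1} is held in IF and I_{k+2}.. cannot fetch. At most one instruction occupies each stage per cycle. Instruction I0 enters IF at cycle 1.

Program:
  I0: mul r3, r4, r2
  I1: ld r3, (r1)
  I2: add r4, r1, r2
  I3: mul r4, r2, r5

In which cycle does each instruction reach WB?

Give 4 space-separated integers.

Answer: 5 6 7 8

Derivation:
I0 mul r3 <- r4,r2: IF@1 ID@2 stall=0 (-) EX@3 MEM@4 WB@5
I1 ld r3 <- r1: IF@2 ID@3 stall=0 (-) EX@4 MEM@5 WB@6
I2 add r4 <- r1,r2: IF@3 ID@4 stall=0 (-) EX@5 MEM@6 WB@7
I3 mul r4 <- r2,r5: IF@4 ID@5 stall=0 (-) EX@6 MEM@7 WB@8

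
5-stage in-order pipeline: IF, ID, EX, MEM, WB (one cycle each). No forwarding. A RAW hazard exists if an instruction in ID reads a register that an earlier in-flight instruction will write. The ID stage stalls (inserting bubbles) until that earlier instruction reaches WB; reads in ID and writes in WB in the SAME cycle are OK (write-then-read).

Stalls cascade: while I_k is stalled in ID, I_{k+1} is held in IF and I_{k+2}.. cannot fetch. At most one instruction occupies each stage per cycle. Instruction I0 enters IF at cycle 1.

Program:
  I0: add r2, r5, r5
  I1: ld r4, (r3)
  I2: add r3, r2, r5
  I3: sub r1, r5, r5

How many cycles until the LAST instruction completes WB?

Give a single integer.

I0 add r2 <- r5,r5: IF@1 ID@2 stall=0 (-) EX@3 MEM@4 WB@5
I1 ld r4 <- r3: IF@2 ID@3 stall=0 (-) EX@4 MEM@5 WB@6
I2 add r3 <- r2,r5: IF@3 ID@4 stall=1 (RAW on I0.r2 (WB@5)) EX@6 MEM@7 WB@8
I3 sub r1 <- r5,r5: IF@4 ID@6 stall=0 (-) EX@7 MEM@8 WB@9

Answer: 9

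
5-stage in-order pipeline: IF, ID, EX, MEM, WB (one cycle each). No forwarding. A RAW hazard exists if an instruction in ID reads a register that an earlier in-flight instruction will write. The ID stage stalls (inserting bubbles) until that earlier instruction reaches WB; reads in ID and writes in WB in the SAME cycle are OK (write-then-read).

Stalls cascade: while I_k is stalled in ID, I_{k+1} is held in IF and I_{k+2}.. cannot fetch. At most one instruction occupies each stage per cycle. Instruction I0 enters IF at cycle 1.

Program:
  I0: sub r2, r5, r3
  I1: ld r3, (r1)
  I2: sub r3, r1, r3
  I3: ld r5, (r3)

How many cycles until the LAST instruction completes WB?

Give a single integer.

I0 sub r2 <- r5,r3: IF@1 ID@2 stall=0 (-) EX@3 MEM@4 WB@5
I1 ld r3 <- r1: IF@2 ID@3 stall=0 (-) EX@4 MEM@5 WB@6
I2 sub r3 <- r1,r3: IF@3 ID@4 stall=2 (RAW on I1.r3 (WB@6)) EX@7 MEM@8 WB@9
I3 ld r5 <- r3: IF@4 ID@7 stall=2 (RAW on I2.r3 (WB@9)) EX@10 MEM@11 WB@12

Answer: 12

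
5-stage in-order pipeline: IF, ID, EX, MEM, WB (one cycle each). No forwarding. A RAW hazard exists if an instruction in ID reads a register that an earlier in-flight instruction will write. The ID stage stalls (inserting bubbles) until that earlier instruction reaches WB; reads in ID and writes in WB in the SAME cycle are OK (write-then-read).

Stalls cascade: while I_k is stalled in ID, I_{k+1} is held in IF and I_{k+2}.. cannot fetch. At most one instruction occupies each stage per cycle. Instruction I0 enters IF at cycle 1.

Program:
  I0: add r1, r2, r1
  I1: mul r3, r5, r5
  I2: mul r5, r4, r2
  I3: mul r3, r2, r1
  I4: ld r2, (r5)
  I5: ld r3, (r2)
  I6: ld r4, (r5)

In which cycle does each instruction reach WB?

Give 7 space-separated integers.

I0 add r1 <- r2,r1: IF@1 ID@2 stall=0 (-) EX@3 MEM@4 WB@5
I1 mul r3 <- r5,r5: IF@2 ID@3 stall=0 (-) EX@4 MEM@5 WB@6
I2 mul r5 <- r4,r2: IF@3 ID@4 stall=0 (-) EX@5 MEM@6 WB@7
I3 mul r3 <- r2,r1: IF@4 ID@5 stall=0 (-) EX@6 MEM@7 WB@8
I4 ld r2 <- r5: IF@5 ID@6 stall=1 (RAW on I2.r5 (WB@7)) EX@8 MEM@9 WB@10
I5 ld r3 <- r2: IF@6 ID@8 stall=2 (RAW on I4.r2 (WB@10)) EX@11 MEM@12 WB@13
I6 ld r4 <- r5: IF@8 ID@11 stall=0 (-) EX@12 MEM@13 WB@14

Answer: 5 6 7 8 10 13 14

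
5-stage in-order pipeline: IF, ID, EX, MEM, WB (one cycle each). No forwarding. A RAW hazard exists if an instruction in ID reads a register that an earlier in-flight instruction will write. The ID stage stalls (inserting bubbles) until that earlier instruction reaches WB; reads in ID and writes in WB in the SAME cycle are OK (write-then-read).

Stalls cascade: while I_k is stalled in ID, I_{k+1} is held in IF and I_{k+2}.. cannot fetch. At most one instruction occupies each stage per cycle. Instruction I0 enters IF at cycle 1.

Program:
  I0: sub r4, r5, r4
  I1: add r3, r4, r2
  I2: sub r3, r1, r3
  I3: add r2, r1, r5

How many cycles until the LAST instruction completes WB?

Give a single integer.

Answer: 12

Derivation:
I0 sub r4 <- r5,r4: IF@1 ID@2 stall=0 (-) EX@3 MEM@4 WB@5
I1 add r3 <- r4,r2: IF@2 ID@3 stall=2 (RAW on I0.r4 (WB@5)) EX@6 MEM@7 WB@8
I2 sub r3 <- r1,r3: IF@3 ID@6 stall=2 (RAW on I1.r3 (WB@8)) EX@9 MEM@10 WB@11
I3 add r2 <- r1,r5: IF@6 ID@9 stall=0 (-) EX@10 MEM@11 WB@12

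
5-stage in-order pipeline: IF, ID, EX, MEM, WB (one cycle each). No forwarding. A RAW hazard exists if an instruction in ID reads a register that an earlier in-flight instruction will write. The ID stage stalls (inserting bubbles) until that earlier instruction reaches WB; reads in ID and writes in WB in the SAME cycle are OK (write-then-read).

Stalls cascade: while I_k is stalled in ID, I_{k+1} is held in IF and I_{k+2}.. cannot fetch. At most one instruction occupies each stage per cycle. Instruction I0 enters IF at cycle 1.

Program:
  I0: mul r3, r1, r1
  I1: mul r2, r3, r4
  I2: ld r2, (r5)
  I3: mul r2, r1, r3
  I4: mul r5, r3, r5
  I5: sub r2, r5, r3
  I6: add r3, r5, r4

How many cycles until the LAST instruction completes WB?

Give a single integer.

I0 mul r3 <- r1,r1: IF@1 ID@2 stall=0 (-) EX@3 MEM@4 WB@5
I1 mul r2 <- r3,r4: IF@2 ID@3 stall=2 (RAW on I0.r3 (WB@5)) EX@6 MEM@7 WB@8
I2 ld r2 <- r5: IF@3 ID@6 stall=0 (-) EX@7 MEM@8 WB@9
I3 mul r2 <- r1,r3: IF@6 ID@7 stall=0 (-) EX@8 MEM@9 WB@10
I4 mul r5 <- r3,r5: IF@7 ID@8 stall=0 (-) EX@9 MEM@10 WB@11
I5 sub r2 <- r5,r3: IF@8 ID@9 stall=2 (RAW on I4.r5 (WB@11)) EX@12 MEM@13 WB@14
I6 add r3 <- r5,r4: IF@9 ID@12 stall=0 (-) EX@13 MEM@14 WB@15

Answer: 15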